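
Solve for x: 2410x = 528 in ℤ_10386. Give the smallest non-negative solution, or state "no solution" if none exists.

4146

First find gcd(2410, 10386):
10386 = 4*2410 + 746
2410 = 3*746 + 172
746 = 4*172 + 58
172 = 2*58 + 56
58 = 1*56 + 2
56 = 28*2 + 0
gcd = 2 and 2 | 528, so solutions exist. Divide through by 2: 1205x ≡ 264 (mod 5193).
Now find 1205⁻¹ mod 5193:
5193 = 4×1205 + 373
1205 = 3×373 + 86
373 = 4×86 + 29
86 = 2×29 + 28
29 = 1×28 + 1
28 = 28×1 + 0
Back-substitute:
1 = 29 − 28
1 = −86 + 3·29
1 = 3·373 − 13·86
1 = −13·1205 + 42·373
1 = 42·5193 − 181·1205
So 1205·(-181) ≡ 1 (mod 5193), i.e. 1205⁻¹ ≡ 5012.
Then x ≡ 5012·264 ≡ 4146 (mod 5193); the smallest non-negative solution is x = 4146.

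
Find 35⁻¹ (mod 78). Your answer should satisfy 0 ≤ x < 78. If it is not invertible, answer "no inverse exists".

29

gcd(78, 35) by repeated division:
78 = 2×35 + 8
35 = 4×8 + 3
8 = 2×3 + 2
3 = 1×2 + 1
2 = 2×1 + 0
Since gcd(35, 78) = 1, back-substitute to write 1 as a combination:
1 = 3 − 2
1 = −8 + 3·3
1 = 3·35 − 13·8
1 = −13·78 + 29·35
So 35·29 ≡ 1 (mod 78).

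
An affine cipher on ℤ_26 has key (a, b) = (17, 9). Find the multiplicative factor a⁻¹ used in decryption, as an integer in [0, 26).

gcd(26, 17) by repeated division:
26 = 1*17 + 9
17 = 1*9 + 8
9 = 1*8 + 1
8 = 8*1 + 0
gcd = 1, so the inverse exists. Back-substitute:
1 = 9 − 8
1 = −17 + 2·9
1 = 2·26 − 3·17
So 17·(-3) ≡ 1 (mod 26), and -3 ≡ 23 (mod 26).

23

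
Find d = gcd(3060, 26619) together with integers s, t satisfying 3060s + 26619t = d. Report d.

3

Repeated division:
26619 = 8·3060 + 2139
3060 = 1·2139 + 921
2139 = 2·921 + 297
921 = 3·297 + 30
297 = 9·30 + 27
30 = 1·27 + 3
27 = 9·3 + 0
gcd(3060, 26619) = 3.
Back-substituting:
3 = 30 − 27
3 = −297 + 10·30
3 = 10·921 − 31·297
3 = −31·2139 + 72·921
3 = 72·3060 − 103·2139
3 = −103·26619 + 896·3060
So 3 = (-103)·26619 + (896)·3060.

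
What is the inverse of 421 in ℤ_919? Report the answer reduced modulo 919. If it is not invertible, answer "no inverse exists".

gcd(919, 421) by repeated division:
919 = 2*421 + 77
421 = 5*77 + 36
77 = 2*36 + 5
36 = 7*5 + 1
5 = 5*1 + 0
The gcd is 1. Working backward:
1 = 36 − 7·5
1 = −7·77 + 15·36
1 = 15·421 − 82·77
1 = −82·919 + 179·421
So 421·179 ≡ 1 (mod 919).

179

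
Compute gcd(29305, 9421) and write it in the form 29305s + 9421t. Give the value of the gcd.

1

Repeated division:
29305 = 3×9421 + 1042
9421 = 9×1042 + 43
1042 = 24×43 + 10
43 = 4×10 + 3
10 = 3×3 + 1
3 = 3×1 + 0
gcd(29305, 9421) = 1.
Working backward:
1 = 10 − 3·3
1 = −3·43 + 13·10
1 = 13·1042 − 315·43
1 = −315·9421 + 2848·1042
1 = 2848·29305 − 8859·9421
So 1 = (2848)·29305 + (-8859)·9421.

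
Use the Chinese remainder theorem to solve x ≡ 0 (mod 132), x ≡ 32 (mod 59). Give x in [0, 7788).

Write x = 0 + 132·k. Then 132·k ≡ 32 − 0 ≡ 32 (mod 59).
Need 132⁻¹ mod 59. Extended Euclid on (59, 14):
59 = 4*14 + 3
14 = 4*3 + 2
3 = 1*2 + 1
2 = 2*1 + 0
Back-substitute:
1 = 3 − 2
1 = −14 + 5·3
1 = 5·59 − 21·14
132⁻¹ ≡ 38 (mod 59), so k ≡ 38·32 ≡ 36 (mod 59).
x = 0 + 132·36 = 4752.

4752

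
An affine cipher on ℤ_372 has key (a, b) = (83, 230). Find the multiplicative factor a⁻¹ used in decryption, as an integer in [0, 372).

gcd(372, 83) by repeated division:
372 = 4·83 + 40
83 = 2·40 + 3
40 = 13·3 + 1
3 = 3·1 + 0
gcd = 1, so the inverse exists. Back-substitute:
1 = 40 − 13·3
1 = −13·83 + 27·40
1 = 27·372 − 121·83
So 83·(-121) ≡ 1 (mod 372), and -121 ≡ 251 (mod 372).

251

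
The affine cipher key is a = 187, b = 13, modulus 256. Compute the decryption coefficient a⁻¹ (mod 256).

115

Run Euclid on (256, 187):
256 = 1*187 + 69
187 = 2*69 + 49
69 = 1*49 + 20
49 = 2*20 + 9
20 = 2*9 + 2
9 = 4*2 + 1
2 = 2*1 + 0
gcd = 1, so the inverse exists. Back-substitute:
1 = 9 − 4·2
1 = −4·20 + 9·9
1 = 9·49 − 22·20
1 = −22·69 + 31·49
1 = 31·187 − 84·69
1 = −84·256 + 115·187
So 187·115 ≡ 1 (mod 256).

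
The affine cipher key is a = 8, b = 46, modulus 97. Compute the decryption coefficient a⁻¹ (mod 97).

85

gcd(97, 8) by repeated division:
97 = 12*8 + 1
8 = 8*1 + 0
The gcd is 1. Working backward:
1 = 97 − 12·8
Hence 8⁻¹ ≡ -12 ≡ 85 (mod 97).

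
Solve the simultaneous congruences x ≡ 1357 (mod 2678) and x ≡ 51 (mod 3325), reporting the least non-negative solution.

598551

Write x = 1357 + 2678·k. Then 2678·k ≡ 51 − 1357 ≡ 2019 (mod 3325).
Need 2678⁻¹ mod 3325. Extended Euclid on (3325, 2678):
3325 = 1*2678 + 647
2678 = 4*647 + 90
647 = 7*90 + 17
90 = 5*17 + 5
17 = 3*5 + 2
5 = 2*2 + 1
2 = 2*1 + 0
Back-substitute:
1 = 5 − 2·2
1 = −2·17 + 7·5
1 = 7·90 − 37·17
1 = −37·647 + 266·90
1 = 266·2678 − 1101·647
1 = −1101·3325 + 1367·2678
2678⁻¹ ≡ 1367 (mod 3325), so k ≡ 1367·2019 ≡ 223 (mod 3325).
x = 1357 + 2678·223 = 598551.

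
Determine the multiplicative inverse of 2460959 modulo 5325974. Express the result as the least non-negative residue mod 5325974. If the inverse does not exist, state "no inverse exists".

2837863

Apply the Euclidean algorithm to 5325974 and 2460959:
5325974 = 2*2460959 + 404056
2460959 = 6*404056 + 36623
404056 = 11*36623 + 1203
36623 = 30*1203 + 533
1203 = 2*533 + 137
533 = 3*137 + 122
137 = 1*122 + 15
122 = 8*15 + 2
15 = 7*2 + 1
2 = 2*1 + 0
gcd = 1, so the inverse exists. Back-substitute:
1 = 15 − 7·2
1 = −7·122 + 57·15
1 = 57·137 − 64·122
1 = −64·533 + 249·137
1 = 249·1203 − 562·533
1 = −562·36623 + 17109·1203
1 = 17109·404056 − 188761·36623
1 = −188761·2460959 + 1149675·404056
1 = 1149675·5325974 − 2488111·2460959
Thus 2460959·(-2488111) ≡ 1 (mod 5325974); reducing, -2488111 mod 5325974 = 2837863.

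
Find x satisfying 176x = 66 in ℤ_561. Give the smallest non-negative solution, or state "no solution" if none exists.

45

First find gcd(176, 561):
561 = 3*176 + 33
176 = 5*33 + 11
33 = 3*11 + 0
gcd = 11 and 11 | 66, so solutions exist. Divide through by 11: 16x ≡ 6 (mod 51).
Now find 16⁻¹ mod 51:
51 = 3×16 + 3
16 = 5×3 + 1
3 = 3×1 + 0
Back-substitute:
1 = 16 − 5·3
1 = −5·51 + 16·16
So 16⁻¹ ≡ 16 (mod 51).
Then x ≡ 16·6 ≡ 45 (mod 51); the smallest non-negative solution is x = 45.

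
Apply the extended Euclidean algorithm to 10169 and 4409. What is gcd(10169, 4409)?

1

Repeated division:
10169 = 2·4409 + 1351
4409 = 3·1351 + 356
1351 = 3·356 + 283
356 = 1·283 + 73
283 = 3·73 + 64
73 = 1·64 + 9
64 = 7·9 + 1
9 = 9·1 + 0
gcd(10169, 4409) = 1.
Express as a combination:
1 = 64 − 7·9
1 = −7·73 + 8·64
1 = 8·283 − 31·73
1 = −31·356 + 39·283
1 = 39·1351 − 148·356
1 = −148·4409 + 483·1351
1 = 483·10169 − 1114·4409
So 1 = (483)·10169 + (-1114)·4409.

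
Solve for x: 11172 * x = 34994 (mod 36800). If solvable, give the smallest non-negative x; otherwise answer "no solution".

no solution

gcd(11172, 36800):
36800 = 3*11172 + 3284
11172 = 3*3284 + 1320
3284 = 2*1320 + 644
1320 = 2*644 + 32
644 = 20*32 + 4
32 = 8*4 + 0
gcd = 4, but 4 ∤ 34994, so the congruence has no solution.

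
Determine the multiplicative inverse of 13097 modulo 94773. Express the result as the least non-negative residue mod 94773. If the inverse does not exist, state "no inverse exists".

no inverse exists

Compute gcd(13097, 94773):
94773 = 7×13097 + 3094
13097 = 4×3094 + 721
3094 = 4×721 + 210
721 = 3×210 + 91
210 = 2×91 + 28
91 = 3×28 + 7
28 = 4×7 + 0
gcd(13097, 94773) = 7 ≠ 1, so 13097 has no multiplicative inverse modulo 94773.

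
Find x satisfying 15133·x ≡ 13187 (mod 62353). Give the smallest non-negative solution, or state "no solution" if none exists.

15448

First find gcd(15133, 62353):
62353 = 4·15133 + 1821
15133 = 8·1821 + 565
1821 = 3·565 + 126
565 = 4·126 + 61
126 = 2·61 + 4
61 = 15·4 + 1
4 = 4·1 + 0
gcd = 1, so a unique solution mod 62353 exists.
Back-substitute for the Bézout coefficients:
1 = 61 − 15·4
1 = −15·126 + 31·61
1 = 31·565 − 139·126
1 = −139·1821 + 448·565
1 = 448·15133 − 3723·1821
1 = −3723·62353 + 15340·15133
So 15133·(15340) ≡ 1 (mod 62353), giving 15133⁻¹ ≡ 15340.
x ≡ 15133⁻¹·13187 ≡ 15340·13187 ≡ 15448 (mod 62353).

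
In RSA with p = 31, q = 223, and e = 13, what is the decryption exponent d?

φ(n) = (p−1)(q−1) = 30·222 = 6660.
Need d with 13·d ≡ 1 (mod 6660). Apply the extended Euclidean algorithm:
6660 = 512·13 + 4
13 = 3·4 + 1
4 = 4·1 + 0
Back-substitute:
1 = 13 − 3·4
1 = −3·6660 + 1537·13
So 13·1537 ≡ 1 (mod 6660), hence d = 1537.

1537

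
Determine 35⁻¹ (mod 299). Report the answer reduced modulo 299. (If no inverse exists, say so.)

gcd(299, 35) by repeated division:
299 = 8*35 + 19
35 = 1*19 + 16
19 = 1*16 + 3
16 = 5*3 + 1
3 = 3*1 + 0
The gcd is 1. Working backward:
1 = 16 − 5·3
1 = −5·19 + 6·16
1 = 6·35 − 11·19
1 = −11·299 + 94·35
So 35·94 ≡ 1 (mod 299).

94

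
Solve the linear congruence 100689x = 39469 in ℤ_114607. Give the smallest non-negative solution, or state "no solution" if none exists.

71151

First find gcd(100689, 114607):
114607 = 1×100689 + 13918
100689 = 7×13918 + 3263
13918 = 4×3263 + 866
3263 = 3×866 + 665
866 = 1×665 + 201
665 = 3×201 + 62
201 = 3×62 + 15
62 = 4×15 + 2
15 = 7×2 + 1
2 = 2×1 + 0
gcd = 1, so a unique solution mod 114607 exists.
Back-substitute for the Bézout coefficients:
1 = 15 − 7·2
1 = −7·62 + 29·15
1 = 29·201 − 94·62
1 = −94·665 + 311·201
1 = 311·866 − 405·665
1 = −405·3263 + 1526·866
1 = 1526·13918 − 6509·3263
1 = −6509·100689 + 47089·13918
1 = 47089·114607 − 53598·100689
So 100689·(-53598) ≡ 1 (mod 114607), giving 100689⁻¹ ≡ 61009.
x ≡ 100689⁻¹·39469 ≡ 61009·39469 ≡ 71151 (mod 114607).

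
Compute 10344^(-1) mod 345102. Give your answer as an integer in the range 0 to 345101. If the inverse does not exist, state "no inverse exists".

Euclidean algorithm on 345102, 10344:
345102 = 33×10344 + 3750
10344 = 2×3750 + 2844
3750 = 1×2844 + 906
2844 = 3×906 + 126
906 = 7×126 + 24
126 = 5×24 + 6
24 = 4×6 + 0
gcd(10344, 345102) = 6 ≠ 1, so 10344 has no multiplicative inverse modulo 345102.

no inverse exists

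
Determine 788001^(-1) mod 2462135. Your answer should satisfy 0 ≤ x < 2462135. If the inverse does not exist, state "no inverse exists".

gcd(2462135, 788001) by repeated division:
2462135 = 3·788001 + 98132
788001 = 8·98132 + 2945
98132 = 33·2945 + 947
2945 = 3·947 + 104
947 = 9·104 + 11
104 = 9·11 + 5
11 = 2·5 + 1
5 = 5·1 + 0
Since gcd(788001, 2462135) = 1, back-substitute to write 1 as a combination:
1 = 11 − 2·5
1 = −2·104 + 19·11
1 = 19·947 − 173·104
1 = −173·2945 + 538·947
1 = 538·98132 − 17927·2945
1 = −17927·788001 + 143954·98132
1 = 143954·2462135 − 449789·788001
Thus 788001·(-449789) ≡ 1 (mod 2462135); reducing, -449789 mod 2462135 = 2012346.

2012346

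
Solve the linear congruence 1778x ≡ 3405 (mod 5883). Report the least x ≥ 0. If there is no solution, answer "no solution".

First find gcd(1778, 5883):
5883 = 3×1778 + 549
1778 = 3×549 + 131
549 = 4×131 + 25
131 = 5×25 + 6
25 = 4×6 + 1
6 = 6×1 + 0
gcd = 1, so a unique solution mod 5883 exists.
Back-substitute for the Bézout coefficients:
1 = 25 − 4·6
1 = −4·131 + 21·25
1 = 21·549 − 88·131
1 = −88·1778 + 285·549
1 = 285·5883 − 943·1778
So 1778·(-943) ≡ 1 (mod 5883), giving 1778⁻¹ ≡ 4940.
x ≡ 1778⁻¹·3405 ≡ 4940·3405 ≡ 1203 (mod 5883).

1203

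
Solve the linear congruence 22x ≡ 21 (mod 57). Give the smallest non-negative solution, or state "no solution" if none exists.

First find gcd(22, 57):
57 = 2×22 + 13
22 = 1×13 + 9
13 = 1×9 + 4
9 = 2×4 + 1
4 = 4×1 + 0
gcd = 1, so a unique solution mod 57 exists.
Back-substitute for the Bézout coefficients:
1 = 9 − 2·4
1 = −2·13 + 3·9
1 = 3·22 − 5·13
1 = −5·57 + 13·22
So 22·(13) ≡ 1 (mod 57), giving 22⁻¹ ≡ 13.
x ≡ 22⁻¹·21 ≡ 13·21 ≡ 45 (mod 57).

45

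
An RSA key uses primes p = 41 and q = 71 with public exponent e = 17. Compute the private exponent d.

φ(n) = (p−1)(q−1) = 40·70 = 2800.
Need d with 17·d ≡ 1 (mod 2800). Apply the extended Euclidean algorithm:
2800 = 164*17 + 12
17 = 1*12 + 5
12 = 2*5 + 2
5 = 2*2 + 1
2 = 2*1 + 0
Back-substitute:
1 = 5 − 2·2
1 = −2·12 + 5·5
1 = 5·17 − 7·12
1 = −7·2800 + 1153·17
So 17·1153 ≡ 1 (mod 2800), hence d = 1153.

1153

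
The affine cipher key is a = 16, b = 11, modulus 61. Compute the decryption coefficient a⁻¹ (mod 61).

Extended Euclidean algorithm:
61 = 3*16 + 13
16 = 1*13 + 3
13 = 4*3 + 1
3 = 3*1 + 0
The gcd is 1. Working backward:
1 = 13 − 4·3
1 = −4·16 + 5·13
1 = 5·61 − 19·16
Thus 16·(-19) ≡ 1 (mod 61); reducing, -19 mod 61 = 42.

42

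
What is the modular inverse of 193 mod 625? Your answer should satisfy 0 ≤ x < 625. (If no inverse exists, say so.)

557

gcd(625, 193) by repeated division:
625 = 3×193 + 46
193 = 4×46 + 9
46 = 5×9 + 1
9 = 9×1 + 0
The gcd is 1. Working backward:
1 = 46 − 5·9
1 = −5·193 + 21·46
1 = 21·625 − 68·193
Thus 193·(-68) ≡ 1 (mod 625); reducing, -68 mod 625 = 557.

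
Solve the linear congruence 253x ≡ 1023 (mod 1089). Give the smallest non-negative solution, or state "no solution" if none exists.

60

First find gcd(253, 1089):
1089 = 4×253 + 77
253 = 3×77 + 22
77 = 3×22 + 11
22 = 2×11 + 0
gcd = 11 and 11 | 1023, so solutions exist. Divide through by 11: 23x ≡ 93 (mod 99).
Now find 23⁻¹ mod 99:
99 = 4·23 + 7
23 = 3·7 + 2
7 = 3·2 + 1
2 = 2·1 + 0
Back-substitute:
1 = 7 − 3·2
1 = −3·23 + 10·7
1 = 10·99 − 43·23
So 23·(-43) ≡ 1 (mod 99), i.e. 23⁻¹ ≡ 56.
Then x ≡ 56·93 ≡ 60 (mod 99); the smallest non-negative solution is x = 60.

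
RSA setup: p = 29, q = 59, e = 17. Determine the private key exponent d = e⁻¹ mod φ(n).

φ(n) = (p−1)(q−1) = 28·58 = 1624.
Need d with 17·d ≡ 1 (mod 1624). Apply the extended Euclidean algorithm:
1624 = 95×17 + 9
17 = 1×9 + 8
9 = 1×8 + 1
8 = 8×1 + 0
Back-substitute:
1 = 9 − 8
1 = −17 + 2·9
1 = 2·1624 − 191·17
So 17·(-191) ≡ 1 (mod 1624), hence d ≡ -191 ≡ 1433 (mod 1624).

1433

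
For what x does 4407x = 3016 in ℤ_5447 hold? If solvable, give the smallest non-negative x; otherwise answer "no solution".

39

First find gcd(4407, 5447):
5447 = 1×4407 + 1040
4407 = 4×1040 + 247
1040 = 4×247 + 52
247 = 4×52 + 39
52 = 1×39 + 13
39 = 3×13 + 0
gcd = 13 and 13 | 3016, so solutions exist. Divide through by 13: 339x ≡ 232 (mod 419).
Now find 339⁻¹ mod 419:
419 = 1×339 + 80
339 = 4×80 + 19
80 = 4×19 + 4
19 = 4×4 + 3
4 = 1×3 + 1
3 = 3×1 + 0
Back-substitute:
1 = 4 − 3
1 = −19 + 5·4
1 = 5·80 − 21·19
1 = −21·339 + 89·80
1 = 89·419 − 110·339
So 339·(-110) ≡ 1 (mod 419), i.e. 339⁻¹ ≡ 309.
Then x ≡ 309·232 ≡ 39 (mod 419); the smallest non-negative solution is x = 39.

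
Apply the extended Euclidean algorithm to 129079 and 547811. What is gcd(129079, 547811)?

Euclidean algorithm:
547811 = 4×129079 + 31495
129079 = 4×31495 + 3099
31495 = 10×3099 + 505
3099 = 6×505 + 69
505 = 7×69 + 22
69 = 3×22 + 3
22 = 7×3 + 1
3 = 3×1 + 0
gcd(129079, 547811) = 1.
Back-substituting:
1 = 22 − 7·3
1 = −7·69 + 22·22
1 = 22·505 − 161·69
1 = −161·3099 + 988·505
1 = 988·31495 − 10041·3099
1 = −10041·129079 + 41152·31495
1 = 41152·547811 − 174649·129079
So 1 = (41152)·547811 + (-174649)·129079.

1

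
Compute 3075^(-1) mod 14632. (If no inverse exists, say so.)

12643

gcd(14632, 3075) by repeated division:
14632 = 4×3075 + 2332
3075 = 1×2332 + 743
2332 = 3×743 + 103
743 = 7×103 + 22
103 = 4×22 + 15
22 = 1×15 + 7
15 = 2×7 + 1
7 = 7×1 + 0
gcd = 1, so the inverse exists. Back-substitute:
1 = 15 − 2·7
1 = −2·22 + 3·15
1 = 3·103 − 14·22
1 = −14·743 + 101·103
1 = 101·2332 − 317·743
1 = −317·3075 + 418·2332
1 = 418·14632 − 1989·3075
Hence 3075⁻¹ ≡ -1989 ≡ 12643 (mod 14632).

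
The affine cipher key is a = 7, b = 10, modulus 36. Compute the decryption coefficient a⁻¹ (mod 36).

Run Euclid on (36, 7):
36 = 5×7 + 1
7 = 7×1 + 0
gcd = 1, so the inverse exists. Back-substitute:
1 = 36 − 5·7
So 7·(-5) ≡ 1 (mod 36), and -5 ≡ 31 (mod 36).

31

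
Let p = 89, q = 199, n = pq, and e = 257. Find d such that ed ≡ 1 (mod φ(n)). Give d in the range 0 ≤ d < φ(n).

φ(n) = (p−1)(q−1) = 88·198 = 17424.
Need d with 257·d ≡ 1 (mod 17424). Apply the extended Euclidean algorithm:
17424 = 67·257 + 205
257 = 1·205 + 52
205 = 3·52 + 49
52 = 1·49 + 3
49 = 16·3 + 1
3 = 3·1 + 0
Back-substitute:
1 = 49 − 16·3
1 = −16·52 + 17·49
1 = 17·205 − 67·52
1 = −67·257 + 84·205
1 = 84·17424 − 5695·257
So 257·(-5695) ≡ 1 (mod 17424), hence d ≡ -5695 ≡ 11729 (mod 17424).

11729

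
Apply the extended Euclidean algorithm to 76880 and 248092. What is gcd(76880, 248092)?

4

Repeated division:
248092 = 3*76880 + 17452
76880 = 4*17452 + 7072
17452 = 2*7072 + 3308
7072 = 2*3308 + 456
3308 = 7*456 + 116
456 = 3*116 + 108
116 = 1*108 + 8
108 = 13*8 + 4
8 = 2*4 + 0
gcd(76880, 248092) = 4.
Back-substituting:
4 = 108 − 13·8
4 = −13·116 + 14·108
4 = 14·456 − 55·116
4 = −55·3308 + 399·456
4 = 399·7072 − 853·3308
4 = −853·17452 + 2105·7072
4 = 2105·76880 − 9273·17452
4 = −9273·248092 + 29924·76880
So 4 = (-9273)·248092 + (29924)·76880.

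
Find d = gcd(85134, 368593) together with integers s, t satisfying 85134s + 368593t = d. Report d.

Euclidean algorithm:
368593 = 4×85134 + 28057
85134 = 3×28057 + 963
28057 = 29×963 + 130
963 = 7×130 + 53
130 = 2×53 + 24
53 = 2×24 + 5
24 = 4×5 + 4
5 = 1×4 + 1
4 = 4×1 + 0
gcd(85134, 368593) = 1.
Working backward:
1 = 5 − 4
1 = −24 + 5·5
1 = 5·53 − 11·24
1 = −11·130 + 27·53
1 = 27·963 − 200·130
1 = −200·28057 + 5827·963
1 = 5827·85134 − 17681·28057
1 = −17681·368593 + 76551·85134
So 1 = (-17681)·368593 + (76551)·85134.

1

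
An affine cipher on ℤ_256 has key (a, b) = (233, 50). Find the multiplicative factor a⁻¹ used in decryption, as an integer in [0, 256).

gcd(256, 233) by repeated division:
256 = 1·233 + 23
233 = 10·23 + 3
23 = 7·3 + 2
3 = 1·2 + 1
2 = 2·1 + 0
Since gcd(233, 256) = 1, back-substitute to write 1 as a combination:
1 = 3 − 2
1 = −23 + 8·3
1 = 8·233 − 81·23
1 = −81·256 + 89·233
So 233·89 ≡ 1 (mod 256).

89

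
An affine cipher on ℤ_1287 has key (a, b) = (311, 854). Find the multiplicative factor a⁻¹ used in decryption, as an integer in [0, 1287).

389

Apply the Euclidean algorithm to 1287 and 311:
1287 = 4×311 + 43
311 = 7×43 + 10
43 = 4×10 + 3
10 = 3×3 + 1
3 = 3×1 + 0
The gcd is 1. Working backward:
1 = 10 − 3·3
1 = −3·43 + 13·10
1 = 13·311 − 94·43
1 = −94·1287 + 389·311
So 311·389 ≡ 1 (mod 1287).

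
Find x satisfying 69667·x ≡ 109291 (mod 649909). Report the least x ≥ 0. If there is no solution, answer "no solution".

22400

First find gcd(69667, 649909):
649909 = 9·69667 + 22906
69667 = 3·22906 + 949
22906 = 24·949 + 130
949 = 7·130 + 39
130 = 3·39 + 13
39 = 3·13 + 0
gcd = 13 and 13 | 109291, so solutions exist. Divide through by 13: 5359x ≡ 8407 (mod 49993).
Now find 5359⁻¹ mod 49993:
49993 = 9*5359 + 1762
5359 = 3*1762 + 73
1762 = 24*73 + 10
73 = 7*10 + 3
10 = 3*3 + 1
3 = 3*1 + 0
Back-substitute:
1 = 10 − 3·3
1 = −3·73 + 22·10
1 = 22·1762 − 531·73
1 = −531·5359 + 1615·1762
1 = 1615·49993 − 15066·5359
So 5359·(-15066) ≡ 1 (mod 49993), i.e. 5359⁻¹ ≡ 34927.
Then x ≡ 34927·8407 ≡ 22400 (mod 49993); the smallest non-negative solution is x = 22400.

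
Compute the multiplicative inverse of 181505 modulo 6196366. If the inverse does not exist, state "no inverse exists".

gcd(6196366, 181505) by repeated division:
6196366 = 34·181505 + 25196
181505 = 7·25196 + 5133
25196 = 4·5133 + 4664
5133 = 1·4664 + 469
4664 = 9·469 + 443
469 = 1·443 + 26
443 = 17·26 + 1
26 = 26·1 + 0
gcd = 1, so the inverse exists. Back-substitute:
1 = 443 − 17·26
1 = −17·469 + 18·443
1 = 18·4664 − 179·469
1 = −179·5133 + 197·4664
1 = 197·25196 − 967·5133
1 = −967·181505 + 6966·25196
1 = 6966·6196366 − 237811·181505
Hence 181505⁻¹ ≡ -237811 ≡ 5958555 (mod 6196366).

5958555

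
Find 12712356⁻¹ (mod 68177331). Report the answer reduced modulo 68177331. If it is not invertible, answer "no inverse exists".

Euclidean algorithm on 68177331, 12712356:
68177331 = 5*12712356 + 4615551
12712356 = 2*4615551 + 3481254
4615551 = 1*3481254 + 1134297
3481254 = 3*1134297 + 78363
1134297 = 14*78363 + 37215
78363 = 2*37215 + 3933
37215 = 9*3933 + 1818
3933 = 2*1818 + 297
1818 = 6*297 + 36
297 = 8*36 + 9
36 = 4*9 + 0
The gcd is 9, not 1, hence no inverse exists.

no inverse exists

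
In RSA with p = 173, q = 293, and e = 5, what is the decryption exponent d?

10045

φ(n) = (p−1)(q−1) = 172·292 = 50224.
Need d with 5·d ≡ 1 (mod 50224). Apply the extended Euclidean algorithm:
50224 = 10044·5 + 4
5 = 1·4 + 1
4 = 4·1 + 0
Back-substitute:
1 = 5 − 4
1 = −50224 + 10045·5
So 5·10045 ≡ 1 (mod 50224), hence d = 10045.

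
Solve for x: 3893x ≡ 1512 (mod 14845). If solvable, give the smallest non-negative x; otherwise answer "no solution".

First find gcd(3893, 14845):
14845 = 3×3893 + 3166
3893 = 1×3166 + 727
3166 = 4×727 + 258
727 = 2×258 + 211
258 = 1×211 + 47
211 = 4×47 + 23
47 = 2×23 + 1
23 = 23×1 + 0
gcd = 1, so a unique solution mod 14845 exists.
Back-substitute for the Bézout coefficients:
1 = 47 − 2·23
1 = −2·211 + 9·47
1 = 9·258 − 11·211
1 = −11·727 + 31·258
1 = 31·3166 − 135·727
1 = −135·3893 + 166·3166
1 = 166·14845 − 633·3893
So 3893·(-633) ≡ 1 (mod 14845), giving 3893⁻¹ ≡ 14212.
x ≡ 3893⁻¹·1512 ≡ 14212·1512 ≡ 7829 (mod 14845).

7829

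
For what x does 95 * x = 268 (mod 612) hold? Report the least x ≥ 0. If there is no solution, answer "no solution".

428

First find gcd(95, 612):
612 = 6*95 + 42
95 = 2*42 + 11
42 = 3*11 + 9
11 = 1*9 + 2
9 = 4*2 + 1
2 = 2*1 + 0
gcd = 1, so a unique solution mod 612 exists.
Back-substitute for the Bézout coefficients:
1 = 9 − 4·2
1 = −4·11 + 5·9
1 = 5·42 − 19·11
1 = −19·95 + 43·42
1 = 43·612 − 277·95
So 95·(-277) ≡ 1 (mod 612), giving 95⁻¹ ≡ 335.
x ≡ 95⁻¹·268 ≡ 335·268 ≡ 428 (mod 612).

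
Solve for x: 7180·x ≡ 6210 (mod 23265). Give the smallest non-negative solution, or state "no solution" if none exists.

First find gcd(7180, 23265):
23265 = 3×7180 + 1725
7180 = 4×1725 + 280
1725 = 6×280 + 45
280 = 6×45 + 10
45 = 4×10 + 5
10 = 2×5 + 0
gcd = 5 and 5 | 6210, so solutions exist. Divide through by 5: 1436x ≡ 1242 (mod 4653).
Now find 1436⁻¹ mod 4653:
4653 = 3*1436 + 345
1436 = 4*345 + 56
345 = 6*56 + 9
56 = 6*9 + 2
9 = 4*2 + 1
2 = 2*1 + 0
Back-substitute:
1 = 9 − 4·2
1 = −4·56 + 25·9
1 = 25·345 − 154·56
1 = −154·1436 + 641·345
1 = 641·4653 − 2077·1436
So 1436·(-2077) ≡ 1 (mod 4653), i.e. 1436⁻¹ ≡ 2576.
Then x ≡ 2576·1242 ≡ 2781 (mod 4653); the smallest non-negative solution is x = 2781.

2781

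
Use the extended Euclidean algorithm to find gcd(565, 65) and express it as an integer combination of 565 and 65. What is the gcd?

Apply Euclid's algorithm to 565 and 65:
565 = 8·65 + 45
65 = 1·45 + 20
45 = 2·20 + 5
20 = 4·5 + 0
gcd(565, 65) = 5.
Working backward:
5 = 45 − 2·20
5 = −2·65 + 3·45
5 = 3·565 − 26·65
So 5 = (3)·565 + (-26)·65.

5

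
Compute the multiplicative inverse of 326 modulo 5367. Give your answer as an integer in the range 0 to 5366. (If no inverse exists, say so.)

3803

Extended Euclidean algorithm:
5367 = 16·326 + 151
326 = 2·151 + 24
151 = 6·24 + 7
24 = 3·7 + 3
7 = 2·3 + 1
3 = 3·1 + 0
Since gcd(326, 5367) = 1, back-substitute to write 1 as a combination:
1 = 7 − 2·3
1 = −2·24 + 7·7
1 = 7·151 − 44·24
1 = −44·326 + 95·151
1 = 95·5367 − 1564·326
Thus 326·(-1564) ≡ 1 (mod 5367); reducing, -1564 mod 5367 = 3803.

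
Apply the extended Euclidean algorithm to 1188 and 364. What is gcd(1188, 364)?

Euclidean algorithm:
1188 = 3*364 + 96
364 = 3*96 + 76
96 = 1*76 + 20
76 = 3*20 + 16
20 = 1*16 + 4
16 = 4*4 + 0
gcd(1188, 364) = 4.
Working backward:
4 = 20 − 16
4 = −76 + 4·20
4 = 4·96 − 5·76
4 = −5·364 + 19·96
4 = 19·1188 − 62·364
So 4 = (19)·1188 + (-62)·364.

4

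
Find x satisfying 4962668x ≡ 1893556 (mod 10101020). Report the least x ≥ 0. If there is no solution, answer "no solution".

2262652

First find gcd(4962668, 10101020):
10101020 = 2×4962668 + 175684
4962668 = 28×175684 + 43516
175684 = 4×43516 + 1620
43516 = 26×1620 + 1396
1620 = 1×1396 + 224
1396 = 6×224 + 52
224 = 4×52 + 16
52 = 3×16 + 4
16 = 4×4 + 0
gcd = 4 and 4 | 1893556, so solutions exist. Divide through by 4: 1240667x ≡ 473389 (mod 2525255).
Now find 1240667⁻¹ mod 2525255:
2525255 = 2×1240667 + 43921
1240667 = 28×43921 + 10879
43921 = 4×10879 + 405
10879 = 26×405 + 349
405 = 1×349 + 56
349 = 6×56 + 13
56 = 4×13 + 4
13 = 3×4 + 1
4 = 4×1 + 0
Back-substitute:
1 = 13 − 3·4
1 = −3·56 + 13·13
1 = 13·349 − 81·56
1 = −81·405 + 94·349
1 = 94·10879 − 2525·405
1 = −2525·43921 + 10194·10879
1 = 10194·1240667 − 287957·43921
1 = −287957·2525255 + 586108·1240667
So 1240667⁻¹ ≡ 586108 (mod 2525255).
Then x ≡ 586108·473389 ≡ 2262652 (mod 2525255); the smallest non-negative solution is x = 2262652.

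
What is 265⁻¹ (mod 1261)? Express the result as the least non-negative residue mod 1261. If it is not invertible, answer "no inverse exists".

Apply the Euclidean algorithm to 1261 and 265:
1261 = 4×265 + 201
265 = 1×201 + 64
201 = 3×64 + 9
64 = 7×9 + 1
9 = 9×1 + 0
gcd = 1, so the inverse exists. Back-substitute:
1 = 64 − 7·9
1 = −7·201 + 22·64
1 = 22·265 − 29·201
1 = −29·1261 + 138·265
So 265·138 ≡ 1 (mod 1261).

138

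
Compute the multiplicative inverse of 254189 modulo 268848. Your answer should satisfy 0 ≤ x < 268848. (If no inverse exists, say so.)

Apply the Euclidean algorithm to 268848 and 254189:
268848 = 1*254189 + 14659
254189 = 17*14659 + 4986
14659 = 2*4986 + 4687
4986 = 1*4687 + 299
4687 = 15*299 + 202
299 = 1*202 + 97
202 = 2*97 + 8
97 = 12*8 + 1
8 = 8*1 + 0
Since gcd(254189, 268848) = 1, back-substitute to write 1 as a combination:
1 = 97 − 12·8
1 = −12·202 + 25·97
1 = 25·299 − 37·202
1 = −37·4687 + 580·299
1 = 580·4986 − 617·4687
1 = −617·14659 + 1814·4986
1 = 1814·254189 − 31455·14659
1 = −31455·268848 + 33269·254189
So 254189·33269 ≡ 1 (mod 268848).

33269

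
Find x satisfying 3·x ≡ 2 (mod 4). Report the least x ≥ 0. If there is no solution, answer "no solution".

2

First find gcd(3, 4):
4 = 1*3 + 1
3 = 3*1 + 0
gcd = 1, so a unique solution mod 4 exists.
Back-substitute for the Bézout coefficients:
1 = 4 − 3
So 3·(-1) ≡ 1 (mod 4), giving 3⁻¹ ≡ 3.
x ≡ 3⁻¹·2 ≡ 3·2 ≡ 2 (mod 4).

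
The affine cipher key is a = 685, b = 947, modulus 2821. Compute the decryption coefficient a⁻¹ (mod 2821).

Extended Euclidean algorithm:
2821 = 4*685 + 81
685 = 8*81 + 37
81 = 2*37 + 7
37 = 5*7 + 2
7 = 3*2 + 1
2 = 2*1 + 0
Since gcd(685, 2821) = 1, back-substitute to write 1 as a combination:
1 = 7 − 3·2
1 = −3·37 + 16·7
1 = 16·81 − 35·37
1 = −35·685 + 296·81
1 = 296·2821 − 1219·685
Hence 685⁻¹ ≡ -1219 ≡ 1602 (mod 2821).

1602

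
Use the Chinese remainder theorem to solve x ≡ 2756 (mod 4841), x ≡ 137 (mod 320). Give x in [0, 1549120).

Write x = 2756 + 4841·k. Then 4841·k ≡ 137 − 2756 ≡ 261 (mod 320).
Need 4841⁻¹ mod 320. Extended Euclid on (320, 41):
320 = 7×41 + 33
41 = 1×33 + 8
33 = 4×8 + 1
8 = 8×1 + 0
Back-substitute:
1 = 33 − 4·8
1 = −4·41 + 5·33
1 = 5·320 − 39·41
4841⁻¹ ≡ 281 (mod 320), so k ≡ 281·261 ≡ 61 (mod 320).
x = 2756 + 4841·61 = 298057.

298057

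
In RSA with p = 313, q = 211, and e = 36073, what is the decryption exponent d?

57817

φ(n) = (p−1)(q−1) = 312·210 = 65520.
Need d with 36073·d ≡ 1 (mod 65520). Apply the extended Euclidean algorithm:
65520 = 1·36073 + 29447
36073 = 1·29447 + 6626
29447 = 4·6626 + 2943
6626 = 2·2943 + 740
2943 = 3·740 + 723
740 = 1·723 + 17
723 = 42·17 + 9
17 = 1·9 + 8
9 = 1·8 + 1
8 = 8·1 + 0
Back-substitute:
1 = 9 − 8
1 = −17 + 2·9
1 = 2·723 − 85·17
1 = −85·740 + 87·723
1 = 87·2943 − 346·740
1 = −346·6626 + 779·2943
1 = 779·29447 − 3462·6626
1 = −3462·36073 + 4241·29447
1 = 4241·65520 − 7703·36073
So 36073·(-7703) ≡ 1 (mod 65520), hence d ≡ -7703 ≡ 57817 (mod 65520).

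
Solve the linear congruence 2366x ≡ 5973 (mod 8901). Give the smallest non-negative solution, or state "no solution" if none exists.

First find gcd(2366, 8901):
8901 = 3*2366 + 1803
2366 = 1*1803 + 563
1803 = 3*563 + 114
563 = 4*114 + 107
114 = 1*107 + 7
107 = 15*7 + 2
7 = 3*2 + 1
2 = 2*1 + 0
gcd = 1, so a unique solution mod 8901 exists.
Back-substitute for the Bézout coefficients:
1 = 7 − 3·2
1 = −3·107 + 46·7
1 = 46·114 − 49·107
1 = −49·563 + 242·114
1 = 242·1803 − 775·563
1 = −775·2366 + 1017·1803
1 = 1017·8901 − 3826·2366
So 2366·(-3826) ≡ 1 (mod 8901), giving 2366⁻¹ ≡ 5075.
x ≡ 2366⁻¹·5973 ≡ 5075·5973 ≡ 5070 (mod 8901).

5070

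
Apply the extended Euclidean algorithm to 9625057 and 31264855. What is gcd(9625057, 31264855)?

1

Euclidean algorithm:
31264855 = 3*9625057 + 2389684
9625057 = 4*2389684 + 66321
2389684 = 36*66321 + 2128
66321 = 31*2128 + 353
2128 = 6*353 + 10
353 = 35*10 + 3
10 = 3*3 + 1
3 = 3*1 + 0
gcd(9625057, 31264855) = 1.
Express as a combination:
1 = 10 − 3·3
1 = −3·353 + 106·10
1 = 106·2128 − 639·353
1 = −639·66321 + 19915·2128
1 = 19915·2389684 − 717579·66321
1 = −717579·9625057 + 2890231·2389684
1 = 2890231·31264855 − 9388272·9625057
So 1 = (2890231)·31264855 + (-9388272)·9625057.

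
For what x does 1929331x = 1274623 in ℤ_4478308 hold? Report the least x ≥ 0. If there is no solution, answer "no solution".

1272309

First find gcd(1929331, 4478308):
4478308 = 2×1929331 + 619646
1929331 = 3×619646 + 70393
619646 = 8×70393 + 56502
70393 = 1×56502 + 13891
56502 = 4×13891 + 938
13891 = 14×938 + 759
938 = 1×759 + 179
759 = 4×179 + 43
179 = 4×43 + 7
43 = 6×7 + 1
7 = 7×1 + 0
gcd = 1, so a unique solution mod 4478308 exists.
Back-substitute for the Bézout coefficients:
1 = 43 − 6·7
1 = −6·179 + 25·43
1 = 25·759 − 106·179
1 = −106·938 + 131·759
1 = 131·13891 − 1940·938
1 = −1940·56502 + 7891·13891
1 = 7891·70393 − 9831·56502
1 = −9831·619646 + 86539·70393
1 = 86539·1929331 − 269448·619646
1 = −269448·4478308 + 625435·1929331
So 1929331·(625435) ≡ 1 (mod 4478308), giving 1929331⁻¹ ≡ 625435.
x ≡ 1929331⁻¹·1274623 ≡ 625435·1274623 ≡ 1272309 (mod 4478308).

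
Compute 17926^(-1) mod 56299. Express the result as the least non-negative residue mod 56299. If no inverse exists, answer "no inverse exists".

Extended Euclidean algorithm:
56299 = 3*17926 + 2521
17926 = 7*2521 + 279
2521 = 9*279 + 10
279 = 27*10 + 9
10 = 1*9 + 1
9 = 9*1 + 0
The gcd is 1. Working backward:
1 = 10 − 9
1 = −279 + 28·10
1 = 28·2521 − 253·279
1 = −253·17926 + 1799·2521
1 = 1799·56299 − 5650·17926
Thus 17926·(-5650) ≡ 1 (mod 56299); reducing, -5650 mod 56299 = 50649.

50649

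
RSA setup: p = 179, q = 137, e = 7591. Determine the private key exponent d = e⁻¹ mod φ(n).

φ(n) = (p−1)(q−1) = 178·136 = 24208.
Need d with 7591·d ≡ 1 (mod 24208). Apply the extended Euclidean algorithm:
24208 = 3·7591 + 1435
7591 = 5·1435 + 416
1435 = 3·416 + 187
416 = 2·187 + 42
187 = 4·42 + 19
42 = 2·19 + 4
19 = 4·4 + 3
4 = 1·3 + 1
3 = 3·1 + 0
Back-substitute:
1 = 4 − 3
1 = −19 + 5·4
1 = 5·42 − 11·19
1 = −11·187 + 49·42
1 = 49·416 − 109·187
1 = −109·1435 + 376·416
1 = 376·7591 − 1989·1435
1 = −1989·24208 + 6343·7591
So 7591·6343 ≡ 1 (mod 24208), hence d = 6343.

6343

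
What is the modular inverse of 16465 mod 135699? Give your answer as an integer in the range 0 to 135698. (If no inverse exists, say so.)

108757

Extended Euclidean algorithm:
135699 = 8*16465 + 3979
16465 = 4*3979 + 549
3979 = 7*549 + 136
549 = 4*136 + 5
136 = 27*5 + 1
5 = 5*1 + 0
gcd = 1, so the inverse exists. Back-substitute:
1 = 136 − 27·5
1 = −27·549 + 109·136
1 = 109·3979 − 790·549
1 = −790·16465 + 3269·3979
1 = 3269·135699 − 26942·16465
Thus 16465·(-26942) ≡ 1 (mod 135699); reducing, -26942 mod 135699 = 108757.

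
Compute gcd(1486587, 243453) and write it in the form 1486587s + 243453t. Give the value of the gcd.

3

Apply Euclid's algorithm to 1486587 and 243453:
1486587 = 6×243453 + 25869
243453 = 9×25869 + 10632
25869 = 2×10632 + 4605
10632 = 2×4605 + 1422
4605 = 3×1422 + 339
1422 = 4×339 + 66
339 = 5×66 + 9
66 = 7×9 + 3
9 = 3×3 + 0
gcd(1486587, 243453) = 3.
Express as a combination:
3 = 66 − 7·9
3 = −7·339 + 36·66
3 = 36·1422 − 151·339
3 = −151·4605 + 489·1422
3 = 489·10632 − 1129·4605
3 = −1129·25869 + 2747·10632
3 = 2747·243453 − 25852·25869
3 = −25852·1486587 + 157859·243453
So 3 = (-25852)·1486587 + (157859)·243453.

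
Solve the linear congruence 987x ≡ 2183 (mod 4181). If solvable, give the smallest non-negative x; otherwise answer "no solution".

First find gcd(987, 4181):
4181 = 4·987 + 233
987 = 4·233 + 55
233 = 4·55 + 13
55 = 4·13 + 3
13 = 4·3 + 1
3 = 3·1 + 0
gcd = 1, so a unique solution mod 4181 exists.
Back-substitute for the Bézout coefficients:
1 = 13 − 4·3
1 = −4·55 + 17·13
1 = 17·233 − 72·55
1 = −72·987 + 305·233
1 = 305·4181 − 1292·987
So 987·(-1292) ≡ 1 (mod 4181), giving 987⁻¹ ≡ 2889.
x ≡ 987⁻¹·2183 ≡ 2889·2183 ≡ 1739 (mod 4181).

1739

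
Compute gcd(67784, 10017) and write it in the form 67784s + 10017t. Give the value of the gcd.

1

Repeated division:
67784 = 6×10017 + 7682
10017 = 1×7682 + 2335
7682 = 3×2335 + 677
2335 = 3×677 + 304
677 = 2×304 + 69
304 = 4×69 + 28
69 = 2×28 + 13
28 = 2×13 + 2
13 = 6×2 + 1
2 = 2×1 + 0
gcd(67784, 10017) = 1.
Back-substituting:
1 = 13 − 6·2
1 = −6·28 + 13·13
1 = 13·69 − 32·28
1 = −32·304 + 141·69
1 = 141·677 − 314·304
1 = −314·2335 + 1083·677
1 = 1083·7682 − 3563·2335
1 = −3563·10017 + 4646·7682
1 = 4646·67784 − 31439·10017
So 1 = (4646)·67784 + (-31439)·10017.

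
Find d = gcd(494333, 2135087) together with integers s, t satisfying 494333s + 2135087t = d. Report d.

Repeated division:
2135087 = 4·494333 + 157755
494333 = 3·157755 + 21068
157755 = 7·21068 + 10279
21068 = 2·10279 + 510
10279 = 20·510 + 79
510 = 6·79 + 36
79 = 2·36 + 7
36 = 5·7 + 1
7 = 7·1 + 0
gcd(494333, 2135087) = 1.
Express as a combination:
1 = 36 − 5·7
1 = −5·79 + 11·36
1 = 11·510 − 71·79
1 = −71·10279 + 1431·510
1 = 1431·21068 − 2933·10279
1 = −2933·157755 + 21962·21068
1 = 21962·494333 − 68819·157755
1 = −68819·2135087 + 297238·494333
So 1 = (-68819)·2135087 + (297238)·494333.

1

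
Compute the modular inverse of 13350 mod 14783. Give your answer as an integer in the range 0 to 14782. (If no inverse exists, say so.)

6592

Apply the Euclidean algorithm to 14783 and 13350:
14783 = 1×13350 + 1433
13350 = 9×1433 + 453
1433 = 3×453 + 74
453 = 6×74 + 9
74 = 8×9 + 2
9 = 4×2 + 1
2 = 2×1 + 0
gcd = 1, so the inverse exists. Back-substitute:
1 = 9 − 4·2
1 = −4·74 + 33·9
1 = 33·453 − 202·74
1 = −202·1433 + 639·453
1 = 639·13350 − 5953·1433
1 = −5953·14783 + 6592·13350
So 13350·6592 ≡ 1 (mod 14783).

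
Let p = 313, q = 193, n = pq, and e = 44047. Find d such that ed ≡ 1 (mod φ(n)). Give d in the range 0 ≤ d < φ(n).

φ(n) = (p−1)(q−1) = 312·192 = 59904.
Need d with 44047·d ≡ 1 (mod 59904). Apply the extended Euclidean algorithm:
59904 = 1*44047 + 15857
44047 = 2*15857 + 12333
15857 = 1*12333 + 3524
12333 = 3*3524 + 1761
3524 = 2*1761 + 2
1761 = 880*2 + 1
2 = 2*1 + 0
Back-substitute:
1 = 1761 − 880·2
1 = −880·3524 + 1761·1761
1 = 1761·12333 − 6163·3524
1 = −6163·15857 + 7924·12333
1 = 7924·44047 − 22011·15857
1 = −22011·59904 + 29935·44047
So 44047·29935 ≡ 1 (mod 59904), hence d = 29935.

29935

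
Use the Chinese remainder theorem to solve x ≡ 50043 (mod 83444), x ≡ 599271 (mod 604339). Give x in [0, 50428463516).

Write x = 50043 + 83444·k. Then 83444·k ≡ 599271 − 50043 ≡ 549228 (mod 604339).
Need 83444⁻¹ mod 604339. Extended Euclid on (604339, 83444):
604339 = 7·83444 + 20231
83444 = 4·20231 + 2520
20231 = 8·2520 + 71
2520 = 35·71 + 35
71 = 2·35 + 1
35 = 35·1 + 0
Back-substitute:
1 = 71 − 2·35
1 = −2·2520 + 71·71
1 = 71·20231 − 570·2520
1 = −570·83444 + 2351·20231
1 = 2351·604339 − 17027·83444
83444⁻¹ ≡ 587312 (mod 604339), so k ≡ 587312·549228 ≡ 440869 (mod 604339).
x = 50043 + 83444·440869 = 36787922879.

36787922879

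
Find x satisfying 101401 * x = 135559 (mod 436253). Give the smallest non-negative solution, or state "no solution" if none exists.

54868

First find gcd(101401, 436253):
436253 = 4×101401 + 30649
101401 = 3×30649 + 9454
30649 = 3×9454 + 2287
9454 = 4×2287 + 306
2287 = 7×306 + 145
306 = 2×145 + 16
145 = 9×16 + 1
16 = 16×1 + 0
gcd = 1, so a unique solution mod 436253 exists.
Back-substitute for the Bézout coefficients:
1 = 145 − 9·16
1 = −9·306 + 19·145
1 = 19·2287 − 142·306
1 = −142·9454 + 587·2287
1 = 587·30649 − 1903·9454
1 = −1903·101401 + 6296·30649
1 = 6296·436253 − 27087·101401
So 101401·(-27087) ≡ 1 (mod 436253), giving 101401⁻¹ ≡ 409166.
x ≡ 101401⁻¹·135559 ≡ 409166·135559 ≡ 54868 (mod 436253).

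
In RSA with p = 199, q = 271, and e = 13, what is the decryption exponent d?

φ(n) = (p−1)(q−1) = 198·270 = 53460.
Need d with 13·d ≡ 1 (mod 53460). Apply the extended Euclidean algorithm:
53460 = 4112*13 + 4
13 = 3*4 + 1
4 = 4*1 + 0
Back-substitute:
1 = 13 − 3·4
1 = −3·53460 + 12337·13
So 13·12337 ≡ 1 (mod 53460), hence d = 12337.

12337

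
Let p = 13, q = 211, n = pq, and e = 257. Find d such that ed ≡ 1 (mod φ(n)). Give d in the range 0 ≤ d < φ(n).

φ(n) = (p−1)(q−1) = 12·210 = 2520.
Need d with 257·d ≡ 1 (mod 2520). Apply the extended Euclidean algorithm:
2520 = 9*257 + 207
257 = 1*207 + 50
207 = 4*50 + 7
50 = 7*7 + 1
7 = 7*1 + 0
Back-substitute:
1 = 50 − 7·7
1 = −7·207 + 29·50
1 = 29·257 − 36·207
1 = −36·2520 + 353·257
So 257·353 ≡ 1 (mod 2520), hence d = 353.

353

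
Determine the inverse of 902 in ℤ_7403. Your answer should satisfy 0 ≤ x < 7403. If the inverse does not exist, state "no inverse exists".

no inverse exists

Compute gcd(902, 7403):
7403 = 8*902 + 187
902 = 4*187 + 154
187 = 1*154 + 33
154 = 4*33 + 22
33 = 1*22 + 11
22 = 2*11 + 0
Since gcd = 11 > 1, 902 is not a unit mod 7403.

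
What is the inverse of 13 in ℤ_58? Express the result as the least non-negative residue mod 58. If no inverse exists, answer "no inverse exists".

Extended Euclidean algorithm:
58 = 4×13 + 6
13 = 2×6 + 1
6 = 6×1 + 0
gcd = 1, so the inverse exists. Back-substitute:
1 = 13 − 2·6
1 = −2·58 + 9·13
So 13·9 ≡ 1 (mod 58).

9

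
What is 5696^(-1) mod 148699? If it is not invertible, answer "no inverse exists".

Run Euclid on (148699, 5696):
148699 = 26*5696 + 603
5696 = 9*603 + 269
603 = 2*269 + 65
269 = 4*65 + 9
65 = 7*9 + 2
9 = 4*2 + 1
2 = 2*1 + 0
Since gcd(5696, 148699) = 1, back-substitute to write 1 as a combination:
1 = 9 − 4·2
1 = −4·65 + 29·9
1 = 29·269 − 120·65
1 = −120·603 + 269·269
1 = 269·5696 − 2541·603
1 = −2541·148699 + 66335·5696
So 5696·66335 ≡ 1 (mod 148699).

66335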